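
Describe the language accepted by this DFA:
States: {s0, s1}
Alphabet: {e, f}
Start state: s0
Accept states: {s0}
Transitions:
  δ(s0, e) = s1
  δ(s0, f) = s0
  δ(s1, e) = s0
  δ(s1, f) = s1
Testing a few strings:
  'f' → accept
  'efe' → accept
  'ff' → accept
  'fef' → reject
State roles: s0=even number of e's so far; s1=odd number of e's so far
All strings over {e,f} with an even number of e's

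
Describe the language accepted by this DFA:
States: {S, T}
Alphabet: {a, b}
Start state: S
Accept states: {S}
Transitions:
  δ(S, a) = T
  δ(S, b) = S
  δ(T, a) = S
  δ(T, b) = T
Testing a few strings:
  'b' → accept
  'aa' → accept
  'ab' → reject
  'aba' → accept
State roles: S=even number of a's so far; T=odd number of a's so far
All strings over {a,b} with an even number of a's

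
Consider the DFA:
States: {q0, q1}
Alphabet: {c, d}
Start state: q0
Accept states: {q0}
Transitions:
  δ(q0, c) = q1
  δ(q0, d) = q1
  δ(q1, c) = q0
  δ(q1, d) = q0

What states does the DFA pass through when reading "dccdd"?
read 'd': q0 → q1
  read 'c': q1 → q0
  read 'c': q0 → q1
  read 'd': q1 → q0
  read 'd': q0 → q1
q0 -> q1 -> q0 -> q1 -> q0 -> q1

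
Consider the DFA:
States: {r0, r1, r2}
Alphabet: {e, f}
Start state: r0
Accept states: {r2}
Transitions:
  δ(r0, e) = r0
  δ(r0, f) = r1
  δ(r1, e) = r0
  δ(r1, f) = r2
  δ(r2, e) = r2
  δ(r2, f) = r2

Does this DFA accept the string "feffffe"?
Processing string "feffffe":
  r0 --f--> r1
  r1 --e--> r0
  r0 --f--> r1
  r1 --f--> r2
  r2 --f--> r2
  r2 --f--> r2
  r2 --e--> r2
Final state: r2
Accept states: {r2}
Yes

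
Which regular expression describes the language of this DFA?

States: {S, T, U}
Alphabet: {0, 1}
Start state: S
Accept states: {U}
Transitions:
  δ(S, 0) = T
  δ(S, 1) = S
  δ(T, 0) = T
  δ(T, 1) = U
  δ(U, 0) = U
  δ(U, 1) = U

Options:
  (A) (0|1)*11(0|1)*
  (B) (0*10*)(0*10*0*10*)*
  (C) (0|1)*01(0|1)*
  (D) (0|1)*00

Check each option against the DFA on short strings; one disagreement eliminates an option:
  (A) (0|1)*11(0|1)*: on '01' the DFA goes S → T → U and accepts (U ∈ Accept), but the regex does not match it → eliminate
  (B) (0*10*)(0*10*0*10*)*: on '1' the DFA goes S → S and rejects (S ∉ Accept), but the regex matches it → eliminate
  (C) (0|1)*01(0|1)*: agrees with the DFA on every string of length ≤ 6
  (D) (0|1)*00: on '00' the DFA goes S → T → T and rejects (T ∉ Accept), but the regex matches it → eliminate
Only (C) is consistent with the DFA.
(C) (0|1)*01(0|1)*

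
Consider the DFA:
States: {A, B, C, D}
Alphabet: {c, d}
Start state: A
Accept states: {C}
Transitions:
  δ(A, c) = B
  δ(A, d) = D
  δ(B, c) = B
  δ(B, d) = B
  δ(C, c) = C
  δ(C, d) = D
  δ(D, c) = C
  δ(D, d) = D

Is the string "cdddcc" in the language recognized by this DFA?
Processing string "cdddcc":
  A --c--> B
  B --d--> B
  B --d--> B
  B --d--> B
  B --c--> B
  B --c--> B
Final state: B
Accept states: {C}
No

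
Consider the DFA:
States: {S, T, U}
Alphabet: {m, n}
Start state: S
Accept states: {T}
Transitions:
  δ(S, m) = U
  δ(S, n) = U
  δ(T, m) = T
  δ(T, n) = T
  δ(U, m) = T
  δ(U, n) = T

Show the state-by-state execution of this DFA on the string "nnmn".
read 'n': S → U
  read 'n': U → T
  read 'm': T → T
  read 'n': T → T
S -> U -> T -> T -> T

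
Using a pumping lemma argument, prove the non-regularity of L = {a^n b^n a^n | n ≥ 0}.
Assume L is regular with pumping length p. Idea: pumping the first a-block unbalances it against the other two.
Choose s = a^p b^p a^p ∈ L (|s| = 3p ≥ p). By the pumping lemma, s = xyz with |xy| ≤ p, |y| > 0, so y = a^k with k ≥ 1, inside the first a-block. Then xy²z = a^(p+k) b^p a^p. The first block has length p+k ≠ p, so the three block lengths are no longer equal and xy²z ∉ L.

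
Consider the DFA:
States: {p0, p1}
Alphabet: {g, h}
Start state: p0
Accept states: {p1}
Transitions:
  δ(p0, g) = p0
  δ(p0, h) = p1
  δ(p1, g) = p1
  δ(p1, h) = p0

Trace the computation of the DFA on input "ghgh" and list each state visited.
read 'g': p0 → p0
  read 'h': p0 → p1
  read 'g': p1 → p1
  read 'h': p1 → p0
p0 -> p0 -> p1 -> p1 -> p0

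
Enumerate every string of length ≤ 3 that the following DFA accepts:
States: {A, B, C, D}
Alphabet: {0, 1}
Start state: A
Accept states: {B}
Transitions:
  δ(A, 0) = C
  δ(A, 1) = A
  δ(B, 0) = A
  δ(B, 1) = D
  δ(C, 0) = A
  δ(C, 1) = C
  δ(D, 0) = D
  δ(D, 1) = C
None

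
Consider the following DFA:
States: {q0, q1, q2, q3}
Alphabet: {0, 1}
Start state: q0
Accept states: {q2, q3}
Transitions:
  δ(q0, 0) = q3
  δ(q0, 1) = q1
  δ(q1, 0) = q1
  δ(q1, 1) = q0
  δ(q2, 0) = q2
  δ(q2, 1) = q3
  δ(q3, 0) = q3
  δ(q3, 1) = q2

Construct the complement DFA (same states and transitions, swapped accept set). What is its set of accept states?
Complement accept states = All states \ Original accept states
= {q0, q1, q2, q3} \ {q2, q3}
{q0, q1}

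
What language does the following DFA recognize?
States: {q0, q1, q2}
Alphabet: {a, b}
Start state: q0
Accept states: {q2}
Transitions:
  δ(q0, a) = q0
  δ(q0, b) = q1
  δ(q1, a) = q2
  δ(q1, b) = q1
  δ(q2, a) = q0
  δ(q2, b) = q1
Testing a few strings:
  'bbbb' → reject
  'baa' → reject
  'bbb' → reject
  'b' → reject
State roles: q0=no suffix match; q1=one trailing b; q2=suffix is ba
All strings over {a,b} ending with ba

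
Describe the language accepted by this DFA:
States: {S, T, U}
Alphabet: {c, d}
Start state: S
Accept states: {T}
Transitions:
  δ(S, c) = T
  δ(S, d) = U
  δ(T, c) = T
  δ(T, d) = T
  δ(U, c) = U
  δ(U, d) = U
Testing a few strings:
  'cd' → accept
  'cdc' → accept
  'd' → reject
  'c' → accept
State roles: S=no input read; T=started with c; U=started with d (dead)
All strings over {c,d} starting with c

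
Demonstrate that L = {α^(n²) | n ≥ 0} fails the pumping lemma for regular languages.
Assume L is regular with pumping length p. Idea: pumping adds a fixed amount, but gaps between consecutive squares grow.
Choose s = α^(p²) (length p² ≥ p). By the pumping lemma, s = xyz with |xy| ≤ p, |y| > 0, so |y| = k with 1 ≤ k ≤ p. Then |xy²z| = p²+k. Since p² < p²+k ≤ p²+p < (p+1)², the length p²+k lies strictly between consecutive squares, so it is not a perfect square and xy²z ∉ L.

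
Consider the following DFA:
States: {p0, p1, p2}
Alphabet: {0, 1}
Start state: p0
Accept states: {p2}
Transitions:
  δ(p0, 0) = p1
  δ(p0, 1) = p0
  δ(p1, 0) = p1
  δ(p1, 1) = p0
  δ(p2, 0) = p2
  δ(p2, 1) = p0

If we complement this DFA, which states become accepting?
Complement accept states = All states \ Original accept states
= {p0, p1, p2} \ {p2}
{p0, p1}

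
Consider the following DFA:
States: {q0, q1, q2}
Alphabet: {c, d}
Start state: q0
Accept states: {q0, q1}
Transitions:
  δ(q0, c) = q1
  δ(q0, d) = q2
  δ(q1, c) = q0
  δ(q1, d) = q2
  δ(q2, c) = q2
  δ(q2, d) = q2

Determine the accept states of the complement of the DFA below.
Complement accept states = All states \ Original accept states
= {q0, q1, q2} \ {q0, q1}
{q2}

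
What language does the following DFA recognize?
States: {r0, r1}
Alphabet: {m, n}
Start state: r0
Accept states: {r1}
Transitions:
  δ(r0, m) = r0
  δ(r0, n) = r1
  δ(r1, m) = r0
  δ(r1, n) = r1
Testing a few strings:
  'mmn' → accept
  'nm' → reject
  'n' → accept
  'nmm' → reject
State roles: r0=last symbol not n; r1=last symbol is n
All strings over {m,n} ending with n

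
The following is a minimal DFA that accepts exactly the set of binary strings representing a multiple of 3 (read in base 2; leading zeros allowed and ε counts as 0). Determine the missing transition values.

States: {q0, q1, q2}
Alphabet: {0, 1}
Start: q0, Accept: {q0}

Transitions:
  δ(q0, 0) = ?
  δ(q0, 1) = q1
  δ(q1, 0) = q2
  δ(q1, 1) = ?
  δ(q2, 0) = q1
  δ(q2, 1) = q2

From the language and accept set, identify what each state tracks — q0: value ≡ 0 (mod 3); q1: value ≡ 1 (mod 3); q2: value ≡ 2 (mod 3).
Each missing δ(q, a) is the state matching the new tracked value after reading a.
δ(q0, 0) = q0; δ(q1, 1) = q0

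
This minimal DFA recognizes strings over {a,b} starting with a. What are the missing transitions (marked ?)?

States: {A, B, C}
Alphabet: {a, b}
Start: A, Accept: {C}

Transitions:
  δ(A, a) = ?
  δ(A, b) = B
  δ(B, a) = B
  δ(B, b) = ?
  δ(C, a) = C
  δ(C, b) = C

From the language and accept set, identify what each state tracks — A: no input read; B: started with b (dead); C: started with a.
Each missing δ(q, a) is the state matching the new tracked value after reading a.
δ(A, a) = C; δ(B, b) = B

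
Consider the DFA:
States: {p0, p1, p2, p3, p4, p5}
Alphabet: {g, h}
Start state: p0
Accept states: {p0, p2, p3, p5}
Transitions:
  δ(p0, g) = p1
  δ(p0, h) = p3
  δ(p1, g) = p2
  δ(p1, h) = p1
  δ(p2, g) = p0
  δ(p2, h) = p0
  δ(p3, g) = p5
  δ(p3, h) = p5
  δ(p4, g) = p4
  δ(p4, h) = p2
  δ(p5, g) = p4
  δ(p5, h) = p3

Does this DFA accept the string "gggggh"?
Processing string "gggggh":
  p0 --g--> p1
  p1 --g--> p2
  p2 --g--> p0
  p0 --g--> p1
  p1 --g--> p2
  p2 --h--> p0
Final state: p0
Accept states: {p0, p2, p3, p5}
Yes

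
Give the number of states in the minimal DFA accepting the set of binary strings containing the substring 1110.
By Myhill–Nerode, count the distinguishable equivalence classes: 5 classes — one per longest suffix of the input that is a prefix of '1110' (lengths 0 through 3), plus an absorbing 'already seen 1110' class.
5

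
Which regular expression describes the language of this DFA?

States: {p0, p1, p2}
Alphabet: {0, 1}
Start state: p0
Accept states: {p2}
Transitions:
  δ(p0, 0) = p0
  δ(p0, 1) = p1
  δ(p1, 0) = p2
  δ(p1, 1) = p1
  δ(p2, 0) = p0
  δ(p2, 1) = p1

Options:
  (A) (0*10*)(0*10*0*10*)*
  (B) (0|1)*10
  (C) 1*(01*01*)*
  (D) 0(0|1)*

Check each option against the DFA on short strings; one disagreement eliminates an option:
  (A) (0*10*)(0*10*0*10*)*: on '1' the DFA goes p0 → p1 and rejects (p1 ∉ Accept), but the regex matches it → eliminate
  (B) (0|1)*10: agrees with the DFA on every string of length ≤ 6
  (C) 1*(01*01*)*: on ε the DFA stays in p0 and rejects (p0 ∉ Accept), but the regex matches it → eliminate
  (D) 0(0|1)*: on '0' the DFA goes p0 → p0 and rejects (p0 ∉ Accept), but the regex matches it → eliminate
Only (B) is consistent with the DFA.
(B) (0|1)*10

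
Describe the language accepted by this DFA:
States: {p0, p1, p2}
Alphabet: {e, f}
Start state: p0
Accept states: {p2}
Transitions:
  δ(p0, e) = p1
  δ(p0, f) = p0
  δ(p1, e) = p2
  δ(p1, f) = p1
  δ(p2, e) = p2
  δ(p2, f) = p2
Testing a few strings:
  'ff' → reject
  'f' → reject
  'effe' → accept
  'e' → reject
State roles: p0=zero e's seen; p1=one e seen; p2=≥ two e's seen
All strings over {e,f} containing at least two e's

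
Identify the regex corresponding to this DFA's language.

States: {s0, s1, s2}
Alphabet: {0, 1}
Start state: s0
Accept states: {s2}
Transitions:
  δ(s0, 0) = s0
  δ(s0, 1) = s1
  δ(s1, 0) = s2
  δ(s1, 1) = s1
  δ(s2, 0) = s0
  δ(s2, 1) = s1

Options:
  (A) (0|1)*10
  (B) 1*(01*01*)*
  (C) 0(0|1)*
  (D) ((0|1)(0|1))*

Check each option against the DFA on short strings; one disagreement eliminates an option:
  (A) (0|1)*10: agrees with the DFA on every string of length ≤ 6
  (B) 1*(01*01*)*: on ε the DFA stays in s0 and rejects (s0 ∉ Accept), but the regex matches it → eliminate
  (C) 0(0|1)*: on '0' the DFA goes s0 → s0 and rejects (s0 ∉ Accept), but the regex matches it → eliminate
  (D) ((0|1)(0|1))*: on ε the DFA stays in s0 and rejects (s0 ∉ Accept), but the regex matches it → eliminate
Only (A) is consistent with the DFA.
(A) (0|1)*10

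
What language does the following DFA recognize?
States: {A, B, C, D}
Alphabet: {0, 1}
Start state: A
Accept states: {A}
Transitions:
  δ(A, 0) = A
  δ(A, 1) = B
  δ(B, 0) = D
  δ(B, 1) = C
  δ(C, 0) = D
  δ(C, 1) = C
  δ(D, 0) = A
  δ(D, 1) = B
Testing a few strings:
  '1' → reject
  '10' → reject
  '100' → accept
  '0111' → reject
State roles: A=value ≡ 0 (mod 4); B=value ≡ 1 (mod 4); C=value ≡ 3 (mod 4); D=value ≡ 2 (mod 4)
All binary strings representing a multiple of 4 (read in base 2; leading zeros allowed and ε counts as 0)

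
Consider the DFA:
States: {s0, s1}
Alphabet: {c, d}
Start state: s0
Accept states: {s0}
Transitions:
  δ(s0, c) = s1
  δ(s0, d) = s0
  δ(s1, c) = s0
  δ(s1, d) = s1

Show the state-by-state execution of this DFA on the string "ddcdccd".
read 'd': s0 → s0
  read 'd': s0 → s0
  read 'c': s0 → s1
  read 'd': s1 → s1
  read 'c': s1 → s0
  read 'c': s0 → s1
  read 'd': s1 → s1
s0 -> s0 -> s0 -> s1 -> s1 -> s0 -> s1 -> s1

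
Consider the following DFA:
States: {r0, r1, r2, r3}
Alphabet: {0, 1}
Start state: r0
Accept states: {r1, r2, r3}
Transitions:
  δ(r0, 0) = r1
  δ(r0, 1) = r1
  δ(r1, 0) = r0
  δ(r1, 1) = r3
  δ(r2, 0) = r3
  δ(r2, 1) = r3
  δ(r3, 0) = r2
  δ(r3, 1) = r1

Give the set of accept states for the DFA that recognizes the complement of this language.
Complement accept states = All states \ Original accept states
= {r0, r1, r2, r3} \ {r1, r2, r3}
{r0}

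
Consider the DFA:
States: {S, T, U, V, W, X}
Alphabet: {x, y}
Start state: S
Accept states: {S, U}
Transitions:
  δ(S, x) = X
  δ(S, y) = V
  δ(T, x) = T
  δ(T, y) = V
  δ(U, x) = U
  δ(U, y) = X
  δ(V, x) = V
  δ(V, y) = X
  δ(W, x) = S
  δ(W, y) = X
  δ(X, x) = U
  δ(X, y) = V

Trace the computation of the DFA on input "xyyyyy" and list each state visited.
read 'x': S → X
  read 'y': X → V
  read 'y': V → X
  read 'y': X → V
  read 'y': V → X
  read 'y': X → V
S -> X -> V -> X -> V -> X -> V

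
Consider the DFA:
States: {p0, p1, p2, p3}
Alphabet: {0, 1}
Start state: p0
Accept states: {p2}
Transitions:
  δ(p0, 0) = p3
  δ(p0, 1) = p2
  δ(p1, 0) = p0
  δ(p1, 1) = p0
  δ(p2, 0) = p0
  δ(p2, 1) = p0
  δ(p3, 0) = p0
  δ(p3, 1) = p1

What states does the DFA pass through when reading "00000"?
read '0': p0 → p3
  read '0': p3 → p0
  read '0': p0 → p3
  read '0': p3 → p0
  read '0': p0 → p3
p0 -> p3 -> p0 -> p3 -> p0 -> p3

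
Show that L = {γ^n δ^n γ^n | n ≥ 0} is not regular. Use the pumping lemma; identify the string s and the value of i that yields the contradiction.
Assume L is regular with pumping length p. Idea: pumping the first γ-block unbalances it against the other two.
Choose s = γ^p δ^p γ^p ∈ L (|s| = 3p ≥ p). By the pumping lemma, s = xyz with |xy| ≤ p, |y| > 0, so y = γ^k with k ≥ 1, inside the first γ-block. Then xy²z = γ^(p+k) δ^p γ^p. The first block has length p+k ≠ p, so the three block lengths are no longer equal and xy²z ∉ L.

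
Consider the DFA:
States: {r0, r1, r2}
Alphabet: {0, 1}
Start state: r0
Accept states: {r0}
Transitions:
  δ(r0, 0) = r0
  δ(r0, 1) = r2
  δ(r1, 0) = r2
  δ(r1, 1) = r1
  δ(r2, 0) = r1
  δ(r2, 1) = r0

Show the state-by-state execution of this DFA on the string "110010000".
read '1': r0 → r2
  read '1': r2 → r0
  read '0': r0 → r0
  read '0': r0 → r0
  read '1': r0 → r2
  read '0': r2 → r1
  read '0': r1 → r2
  read '0': r2 → r1
  read '0': r1 → r2
r0 -> r2 -> r0 -> r0 -> r0 -> r2 -> r1 -> r2 -> r1 -> r2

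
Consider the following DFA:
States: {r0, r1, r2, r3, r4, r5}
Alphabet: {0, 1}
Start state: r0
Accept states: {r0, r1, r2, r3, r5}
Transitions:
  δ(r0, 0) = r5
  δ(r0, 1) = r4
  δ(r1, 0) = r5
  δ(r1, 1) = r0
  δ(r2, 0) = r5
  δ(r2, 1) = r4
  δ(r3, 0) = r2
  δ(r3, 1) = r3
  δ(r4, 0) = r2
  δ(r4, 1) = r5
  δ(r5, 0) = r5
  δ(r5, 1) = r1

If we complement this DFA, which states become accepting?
Complement accept states = All states \ Original accept states
= {r0, r1, r2, r3, r4, r5} \ {r0, r1, r2, r3, r5}
{r4}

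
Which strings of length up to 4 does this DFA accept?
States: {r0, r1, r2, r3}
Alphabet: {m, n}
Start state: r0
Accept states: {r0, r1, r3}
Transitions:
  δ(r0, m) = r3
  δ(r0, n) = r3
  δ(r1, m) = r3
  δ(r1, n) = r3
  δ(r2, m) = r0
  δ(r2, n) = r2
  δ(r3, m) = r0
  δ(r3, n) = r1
ε, m, n, mm, mn, nm, nn, mmm, mmn, mnm, mnn, nmm, nmn, nnm, nnn, mmmm, mmmn, mmnm, mmnn, mnmm, mnmn, mnnm, mnnn, nmmm, nmmn, nmnm, nmnn, nnmm, nnmn, nnnm, nnnn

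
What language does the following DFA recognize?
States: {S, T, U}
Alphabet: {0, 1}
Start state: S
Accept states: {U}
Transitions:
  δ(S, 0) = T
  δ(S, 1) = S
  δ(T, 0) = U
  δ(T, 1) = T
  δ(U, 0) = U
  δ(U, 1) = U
Testing a few strings:
  '0010' → accept
  '000' → accept
  '10' → reject
  '0' → reject
State roles: S=zero 0's seen; T=one 0 seen; U=≥ two 0's seen
All binary strings containing at least two 0's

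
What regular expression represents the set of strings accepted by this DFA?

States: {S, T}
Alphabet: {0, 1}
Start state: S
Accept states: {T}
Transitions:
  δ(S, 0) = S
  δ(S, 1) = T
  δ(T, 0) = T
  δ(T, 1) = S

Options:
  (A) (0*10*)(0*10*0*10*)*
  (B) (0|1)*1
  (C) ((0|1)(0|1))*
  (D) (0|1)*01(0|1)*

Check each option against the DFA on short strings; one disagreement eliminates an option:
  (A) (0*10*)(0*10*0*10*)*: agrees with the DFA on every string of length ≤ 6
  (B) (0|1)*1: on '10' the DFA goes S → T → T and accepts (T ∈ Accept), but the regex does not match it → eliminate
  (C) ((0|1)(0|1))*: on ε the DFA stays in S and rejects (S ∉ Accept), but the regex matches it → eliminate
  (D) (0|1)*01(0|1)*: on '1' the DFA goes S → T and accepts (T ∈ Accept), but the regex does not match it → eliminate
Only (A) is consistent with the DFA.
(A) (0*10*)(0*10*0*10*)*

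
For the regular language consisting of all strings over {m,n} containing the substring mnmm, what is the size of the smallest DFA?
By Myhill–Nerode, count the distinguishable equivalence classes: 5 classes — one per longest suffix of the input that is a prefix of 'mnmm' (lengths 0 through 3), plus an absorbing 'already seen mnmm' class.
5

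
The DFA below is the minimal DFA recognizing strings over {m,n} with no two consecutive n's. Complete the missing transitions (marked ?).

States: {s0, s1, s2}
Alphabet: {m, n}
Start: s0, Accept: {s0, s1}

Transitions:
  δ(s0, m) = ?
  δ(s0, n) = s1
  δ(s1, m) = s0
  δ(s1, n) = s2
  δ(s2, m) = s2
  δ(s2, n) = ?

From the language and accept set, identify what each state tracks — s0: last symbol not n (ok); s1: last symbol n (ok); s2: saw nn (dead).
Each missing δ(q, a) is the state matching the new tracked value after reading a.
δ(s0, m) = s0; δ(s2, n) = s2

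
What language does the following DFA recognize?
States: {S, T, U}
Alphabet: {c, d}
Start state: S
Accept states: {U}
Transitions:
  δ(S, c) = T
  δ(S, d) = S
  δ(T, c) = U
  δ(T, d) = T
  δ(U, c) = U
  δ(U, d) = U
Testing a few strings:
  'd' → reject
  'cc' → accept
  'dc' → reject
  'ddcd' → reject
State roles: S=zero c's seen; T=one c seen; U=≥ two c's seen
All strings over {c,d} containing at least two c's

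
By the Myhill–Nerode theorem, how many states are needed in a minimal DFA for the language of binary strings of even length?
By Myhill–Nerode, count the distinguishable equivalence classes: two classes — parity of the length.
2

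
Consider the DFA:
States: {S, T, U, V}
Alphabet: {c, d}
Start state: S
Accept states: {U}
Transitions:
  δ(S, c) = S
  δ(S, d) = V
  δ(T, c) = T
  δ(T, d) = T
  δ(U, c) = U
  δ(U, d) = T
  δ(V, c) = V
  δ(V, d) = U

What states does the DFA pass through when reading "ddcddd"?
read 'd': S → V
  read 'd': V → U
  read 'c': U → U
  read 'd': U → T
  read 'd': T → T
  read 'd': T → T
S -> V -> U -> U -> T -> T -> T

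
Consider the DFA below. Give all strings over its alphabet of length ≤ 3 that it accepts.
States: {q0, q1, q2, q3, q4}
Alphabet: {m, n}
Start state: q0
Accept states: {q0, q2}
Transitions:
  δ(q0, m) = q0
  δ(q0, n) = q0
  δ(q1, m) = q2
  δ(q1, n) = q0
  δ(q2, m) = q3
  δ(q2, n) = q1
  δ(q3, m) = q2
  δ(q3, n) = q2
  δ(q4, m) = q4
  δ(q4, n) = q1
ε, m, n, mm, mn, nm, nn, mmm, mmn, mnm, mnn, nmm, nmn, nnm, nnn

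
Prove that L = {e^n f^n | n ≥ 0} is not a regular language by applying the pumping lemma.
Assume L is regular with pumping length p. Idea: pumping the e-block changes the count balance.
Choose s = e^p f^p (length 2p ≥ p). By the pumping lemma, s = xyz with |xy| ≤ p, |y| > 0. So y = e^k for some k > 0 (since xy is entirely within the e's). Pumping gives xy²z = e^(p+k) f^p, which is not in L since p+k ≠ p.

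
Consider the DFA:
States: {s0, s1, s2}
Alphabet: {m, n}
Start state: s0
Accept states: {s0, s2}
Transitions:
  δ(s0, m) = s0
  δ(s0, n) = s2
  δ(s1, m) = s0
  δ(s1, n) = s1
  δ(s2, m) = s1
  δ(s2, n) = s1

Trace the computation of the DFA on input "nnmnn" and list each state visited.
read 'n': s0 → s2
  read 'n': s2 → s1
  read 'm': s1 → s0
  read 'n': s0 → s2
  read 'n': s2 → s1
s0 -> s2 -> s1 -> s0 -> s2 -> s1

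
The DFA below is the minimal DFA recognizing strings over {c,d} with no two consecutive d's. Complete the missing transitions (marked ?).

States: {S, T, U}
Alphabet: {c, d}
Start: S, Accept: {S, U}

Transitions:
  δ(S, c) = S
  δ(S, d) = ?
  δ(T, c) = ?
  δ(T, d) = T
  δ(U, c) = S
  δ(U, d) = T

From the language and accept set, identify what each state tracks — S: last symbol not d (ok); T: saw dd (dead); U: last symbol d (ok).
Each missing δ(q, a) is the state matching the new tracked value after reading a.
δ(S, d) = U; δ(T, c) = T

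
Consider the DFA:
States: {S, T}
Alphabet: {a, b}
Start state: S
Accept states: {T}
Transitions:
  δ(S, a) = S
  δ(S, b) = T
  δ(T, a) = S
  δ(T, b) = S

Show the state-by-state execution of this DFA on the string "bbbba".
read 'b': S → T
  read 'b': T → S
  read 'b': S → T
  read 'b': T → S
  read 'a': S → S
S -> T -> S -> T -> S -> S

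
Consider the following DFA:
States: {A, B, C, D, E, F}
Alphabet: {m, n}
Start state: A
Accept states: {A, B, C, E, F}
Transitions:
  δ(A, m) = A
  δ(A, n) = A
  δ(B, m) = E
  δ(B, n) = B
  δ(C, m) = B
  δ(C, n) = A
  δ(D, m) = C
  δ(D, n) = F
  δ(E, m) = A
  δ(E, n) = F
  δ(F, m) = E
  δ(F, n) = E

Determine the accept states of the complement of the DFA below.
Complement accept states = All states \ Original accept states
= {A, B, C, D, E, F} \ {A, B, C, E, F}
{D}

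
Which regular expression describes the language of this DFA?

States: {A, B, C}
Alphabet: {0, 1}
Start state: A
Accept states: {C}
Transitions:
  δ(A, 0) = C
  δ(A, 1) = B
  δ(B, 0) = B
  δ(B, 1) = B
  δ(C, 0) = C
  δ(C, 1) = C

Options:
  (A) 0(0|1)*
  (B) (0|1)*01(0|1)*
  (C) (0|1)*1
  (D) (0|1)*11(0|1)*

Check each option against the DFA on short strings; one disagreement eliminates an option:
  (A) 0(0|1)*: agrees with the DFA on every string of length ≤ 6
  (B) (0|1)*01(0|1)*: on '0' the DFA goes A → C and accepts (C ∈ Accept), but the regex does not match it → eliminate
  (C) (0|1)*1: on '0' the DFA goes A → C and accepts (C ∈ Accept), but the regex does not match it → eliminate
  (D) (0|1)*11(0|1)*: on '0' the DFA goes A → C and accepts (C ∈ Accept), but the regex does not match it → eliminate
Only (A) is consistent with the DFA.
(A) 0(0|1)*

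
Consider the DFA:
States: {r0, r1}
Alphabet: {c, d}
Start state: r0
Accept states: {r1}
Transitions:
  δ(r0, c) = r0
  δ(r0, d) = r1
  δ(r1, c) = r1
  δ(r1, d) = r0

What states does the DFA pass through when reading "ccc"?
read 'c': r0 → r0
  read 'c': r0 → r0
  read 'c': r0 → r0
r0 -> r0 -> r0 -> r0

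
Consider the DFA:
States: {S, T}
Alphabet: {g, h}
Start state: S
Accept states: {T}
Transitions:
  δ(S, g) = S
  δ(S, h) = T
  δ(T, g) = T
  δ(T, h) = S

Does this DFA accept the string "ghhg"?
Processing string "ghhg":
  S --g--> S
  S --h--> T
  T --h--> S
  S --g--> S
Final state: S
Accept states: {T}
No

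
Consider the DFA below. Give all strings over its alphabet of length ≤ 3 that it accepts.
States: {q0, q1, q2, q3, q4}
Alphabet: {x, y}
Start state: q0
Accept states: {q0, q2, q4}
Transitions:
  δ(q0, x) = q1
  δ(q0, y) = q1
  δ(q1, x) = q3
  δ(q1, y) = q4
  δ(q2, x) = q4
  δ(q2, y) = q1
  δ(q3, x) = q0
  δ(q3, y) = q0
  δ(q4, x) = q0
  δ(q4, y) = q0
ε, xy, yy, xxx, xxy, xyx, xyy, yxx, yxy, yyx, yyy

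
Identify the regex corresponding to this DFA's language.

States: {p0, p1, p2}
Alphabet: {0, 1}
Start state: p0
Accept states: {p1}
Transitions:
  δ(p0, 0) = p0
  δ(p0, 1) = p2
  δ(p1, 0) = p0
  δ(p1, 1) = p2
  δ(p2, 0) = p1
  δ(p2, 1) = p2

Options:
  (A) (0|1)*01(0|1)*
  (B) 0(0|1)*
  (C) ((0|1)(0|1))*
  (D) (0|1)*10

Check each option against the DFA on short strings; one disagreement eliminates an option:
  (A) (0|1)*01(0|1)*: on '01' the DFA goes p0 → p0 → p2 and rejects (p2 ∉ Accept), but the regex matches it → eliminate
  (B) 0(0|1)*: on '0' the DFA goes p0 → p0 and rejects (p0 ∉ Accept), but the regex matches it → eliminate
  (C) ((0|1)(0|1))*: on ε the DFA stays in p0 and rejects (p0 ∉ Accept), but the regex matches it → eliminate
  (D) (0|1)*10: agrees with the DFA on every string of length ≤ 6
Only (D) is consistent with the DFA.
(D) (0|1)*10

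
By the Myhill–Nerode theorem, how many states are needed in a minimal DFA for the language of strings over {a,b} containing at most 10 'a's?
By Myhill–Nerode, count the distinguishable equivalence classes: 12 classes — having seen 0, 1, …, 10, or >10 copies of 'a'; counts 0 through 10 are accepting and >10 is dead.
12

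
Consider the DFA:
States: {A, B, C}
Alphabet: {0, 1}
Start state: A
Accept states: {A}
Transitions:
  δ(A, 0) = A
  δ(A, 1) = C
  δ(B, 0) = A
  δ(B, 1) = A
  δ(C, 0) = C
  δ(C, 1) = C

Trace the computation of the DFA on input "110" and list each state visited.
read '1': A → C
  read '1': C → C
  read '0': C → C
A -> C -> C -> C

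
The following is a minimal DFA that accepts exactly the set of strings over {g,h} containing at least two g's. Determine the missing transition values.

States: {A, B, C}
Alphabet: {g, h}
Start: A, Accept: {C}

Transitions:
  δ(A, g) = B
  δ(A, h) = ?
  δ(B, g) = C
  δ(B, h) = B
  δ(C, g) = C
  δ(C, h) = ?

From the language and accept set, identify what each state tracks — A: zero g's seen; B: one g seen; C: ≥ two g's seen.
Each missing δ(q, a) is the state matching the new tracked value after reading a.
δ(A, h) = A; δ(C, h) = C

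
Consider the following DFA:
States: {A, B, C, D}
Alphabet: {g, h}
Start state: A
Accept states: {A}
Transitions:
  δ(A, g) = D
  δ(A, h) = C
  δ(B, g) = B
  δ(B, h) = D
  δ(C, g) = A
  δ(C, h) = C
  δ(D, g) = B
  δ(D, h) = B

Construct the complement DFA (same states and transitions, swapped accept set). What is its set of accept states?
Complement accept states = All states \ Original accept states
= {A, B, C, D} \ {A}
{B, C, D}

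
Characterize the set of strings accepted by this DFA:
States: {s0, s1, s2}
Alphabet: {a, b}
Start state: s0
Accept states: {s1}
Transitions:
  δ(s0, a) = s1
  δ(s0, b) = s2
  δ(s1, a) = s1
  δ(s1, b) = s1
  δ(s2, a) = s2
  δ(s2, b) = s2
Testing a few strings:
  'bbb' → reject
  'a' → accept
  'bba' → reject
  'aa' → accept
State roles: s0=no input read; s1=started with a; s2=started with b (dead)
All strings over {a,b} starting with a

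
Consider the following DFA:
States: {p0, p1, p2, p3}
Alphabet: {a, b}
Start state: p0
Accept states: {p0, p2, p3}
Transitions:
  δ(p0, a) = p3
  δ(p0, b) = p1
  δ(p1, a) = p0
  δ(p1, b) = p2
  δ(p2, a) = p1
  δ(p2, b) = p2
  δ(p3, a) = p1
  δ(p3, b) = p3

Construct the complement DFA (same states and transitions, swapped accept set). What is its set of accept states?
Complement accept states = All states \ Original accept states
= {p0, p1, p2, p3} \ {p0, p2, p3}
{p1}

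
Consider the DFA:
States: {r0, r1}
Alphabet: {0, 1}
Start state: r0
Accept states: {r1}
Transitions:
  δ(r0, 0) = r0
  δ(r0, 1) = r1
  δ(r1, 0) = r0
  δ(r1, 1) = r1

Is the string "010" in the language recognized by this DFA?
Processing string "010":
  r0 --0--> r0
  r0 --1--> r1
  r1 --0--> r0
Final state: r0
Accept states: {r1}
No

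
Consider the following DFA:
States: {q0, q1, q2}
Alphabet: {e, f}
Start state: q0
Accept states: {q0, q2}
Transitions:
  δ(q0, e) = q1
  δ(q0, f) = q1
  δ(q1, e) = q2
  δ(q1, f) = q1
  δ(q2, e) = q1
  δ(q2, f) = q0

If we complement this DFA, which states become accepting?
Complement accept states = All states \ Original accept states
= {q0, q1, q2} \ {q0, q2}
{q1}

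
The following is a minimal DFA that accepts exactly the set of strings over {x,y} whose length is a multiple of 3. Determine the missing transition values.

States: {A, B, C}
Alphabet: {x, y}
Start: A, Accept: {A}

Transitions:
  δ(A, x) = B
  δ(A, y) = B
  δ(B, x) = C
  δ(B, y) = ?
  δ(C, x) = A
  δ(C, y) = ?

From the language and accept set, identify what each state tracks — A: length ≡ 0 (mod 3); B: length ≡ 1 (mod 3); C: length ≡ 2 (mod 3).
Each missing δ(q, a) is the state matching the new tracked value after reading a.
δ(B, y) = C; δ(C, y) = A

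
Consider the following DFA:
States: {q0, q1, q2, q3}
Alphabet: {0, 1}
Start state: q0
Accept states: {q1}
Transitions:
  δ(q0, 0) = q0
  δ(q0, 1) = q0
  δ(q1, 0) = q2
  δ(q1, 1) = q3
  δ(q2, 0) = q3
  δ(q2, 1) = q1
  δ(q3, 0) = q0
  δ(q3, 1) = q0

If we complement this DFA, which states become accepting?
Complement accept states = All states \ Original accept states
= {q0, q1, q2, q3} \ {q1}
{q0, q2, q3}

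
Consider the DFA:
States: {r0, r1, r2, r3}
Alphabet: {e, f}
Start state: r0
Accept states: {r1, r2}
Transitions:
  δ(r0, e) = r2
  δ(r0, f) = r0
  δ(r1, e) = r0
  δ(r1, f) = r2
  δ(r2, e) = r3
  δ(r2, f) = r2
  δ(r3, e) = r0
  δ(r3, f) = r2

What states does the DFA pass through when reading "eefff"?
read 'e': r0 → r2
  read 'e': r2 → r3
  read 'f': r3 → r2
  read 'f': r2 → r2
  read 'f': r2 → r2
r0 -> r2 -> r3 -> r2 -> r2 -> r2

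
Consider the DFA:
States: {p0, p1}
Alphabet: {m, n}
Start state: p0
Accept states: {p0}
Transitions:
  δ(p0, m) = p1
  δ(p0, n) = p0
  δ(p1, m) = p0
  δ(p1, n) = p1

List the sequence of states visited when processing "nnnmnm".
read 'n': p0 → p0
  read 'n': p0 → p0
  read 'n': p0 → p0
  read 'm': p0 → p1
  read 'n': p1 → p1
  read 'm': p1 → p0
p0 -> p0 -> p0 -> p0 -> p1 -> p1 -> p0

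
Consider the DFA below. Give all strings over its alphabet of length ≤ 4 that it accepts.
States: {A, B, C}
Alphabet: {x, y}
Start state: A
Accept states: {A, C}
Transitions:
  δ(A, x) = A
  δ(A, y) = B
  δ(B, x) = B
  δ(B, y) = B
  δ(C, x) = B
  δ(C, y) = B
ε, x, xx, xxx, xxxx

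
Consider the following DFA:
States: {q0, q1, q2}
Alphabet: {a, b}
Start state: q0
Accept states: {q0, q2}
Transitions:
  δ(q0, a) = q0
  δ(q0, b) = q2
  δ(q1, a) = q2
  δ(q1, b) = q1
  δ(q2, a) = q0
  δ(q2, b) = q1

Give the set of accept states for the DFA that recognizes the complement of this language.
Complement accept states = All states \ Original accept states
= {q0, q1, q2} \ {q0, q2}
{q1}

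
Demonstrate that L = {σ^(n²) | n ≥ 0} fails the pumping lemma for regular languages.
Assume L is regular with pumping length p. Idea: pumping adds a fixed amount, but gaps between consecutive squares grow.
Choose s = σ^(p²) (length p² ≥ p). By the pumping lemma, s = xyz with |xy| ≤ p, |y| > 0, so |y| = k with 1 ≤ k ≤ p. Then |xy²z| = p²+k. Since p² < p²+k ≤ p²+p < (p+1)², the length p²+k lies strictly between consecutive squares, so it is not a perfect square and xy²z ∉ L.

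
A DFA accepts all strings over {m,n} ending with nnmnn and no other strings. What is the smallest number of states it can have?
By Myhill–Nerode, count the distinguishable equivalence classes: 6 classes — one per longest suffix of the input that is a prefix of 'nnmnn' (lengths 0 through 5); only the length-5 class is accepting.
6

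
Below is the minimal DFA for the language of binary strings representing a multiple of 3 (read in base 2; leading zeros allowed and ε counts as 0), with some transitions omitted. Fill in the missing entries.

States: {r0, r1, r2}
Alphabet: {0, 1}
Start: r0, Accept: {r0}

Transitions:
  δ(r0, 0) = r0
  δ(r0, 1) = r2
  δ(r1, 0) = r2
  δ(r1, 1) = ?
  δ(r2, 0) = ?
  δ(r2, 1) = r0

From the language and accept set, identify what each state tracks — r0: value ≡ 0 (mod 3); r1: value ≡ 2 (mod 3); r2: value ≡ 1 (mod 3).
Each missing δ(q, a) is the state matching the new tracked value after reading a.
δ(r1, 1) = r1; δ(r2, 0) = r1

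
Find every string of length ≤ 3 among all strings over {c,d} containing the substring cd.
cd, ccd, cdc, cdd, dcd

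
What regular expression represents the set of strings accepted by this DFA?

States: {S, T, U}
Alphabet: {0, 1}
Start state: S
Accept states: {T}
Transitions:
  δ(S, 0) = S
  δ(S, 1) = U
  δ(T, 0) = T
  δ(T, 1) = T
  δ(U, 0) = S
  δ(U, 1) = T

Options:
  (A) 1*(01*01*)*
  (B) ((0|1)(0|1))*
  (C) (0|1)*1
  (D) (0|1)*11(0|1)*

Check each option against the DFA on short strings; one disagreement eliminates an option:
  (A) 1*(01*01*)*: on ε the DFA stays in S and rejects (S ∉ Accept), but the regex matches it → eliminate
  (B) ((0|1)(0|1))*: on ε the DFA stays in S and rejects (S ∉ Accept), but the regex matches it → eliminate
  (C) (0|1)*1: on '1' the DFA goes S → U and rejects (U ∉ Accept), but the regex matches it → eliminate
  (D) (0|1)*11(0|1)*: agrees with the DFA on every string of length ≤ 6
Only (D) is consistent with the DFA.
(D) (0|1)*11(0|1)*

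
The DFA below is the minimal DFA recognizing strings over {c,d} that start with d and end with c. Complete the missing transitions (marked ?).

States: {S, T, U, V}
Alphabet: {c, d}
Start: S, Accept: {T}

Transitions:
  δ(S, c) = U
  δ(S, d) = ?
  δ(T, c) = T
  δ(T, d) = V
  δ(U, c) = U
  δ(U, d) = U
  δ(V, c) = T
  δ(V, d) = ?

From the language and accept set, identify what each state tracks — S: no input read; T: started with d, last symbol c; U: started with c (dead); V: started with d, last symbol d.
Each missing δ(q, a) is the state matching the new tracked value after reading a.
δ(S, d) = V; δ(V, d) = V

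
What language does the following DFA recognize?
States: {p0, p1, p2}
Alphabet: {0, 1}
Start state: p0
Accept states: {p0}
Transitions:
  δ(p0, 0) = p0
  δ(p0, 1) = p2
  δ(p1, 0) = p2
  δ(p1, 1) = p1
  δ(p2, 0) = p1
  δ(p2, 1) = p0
Testing a few strings:
  '0111' → reject
  '1100' → accept
  '01' → reject
  '0' → accept
State roles: p0=value ≡ 0 (mod 3); p1=value ≡ 2 (mod 3); p2=value ≡ 1 (mod 3)
All binary strings representing a multiple of 3 (read in base 2; leading zeros allowed and ε counts as 0)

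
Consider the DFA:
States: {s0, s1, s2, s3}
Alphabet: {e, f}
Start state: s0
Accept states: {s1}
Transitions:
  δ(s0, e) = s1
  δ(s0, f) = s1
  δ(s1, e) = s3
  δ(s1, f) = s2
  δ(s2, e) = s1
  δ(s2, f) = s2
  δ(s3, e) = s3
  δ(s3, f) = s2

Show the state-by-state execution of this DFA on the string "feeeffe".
read 'f': s0 → s1
  read 'e': s1 → s3
  read 'e': s3 → s3
  read 'e': s3 → s3
  read 'f': s3 → s2
  read 'f': s2 → s2
  read 'e': s2 → s1
s0 -> s1 -> s3 -> s3 -> s3 -> s2 -> s2 -> s1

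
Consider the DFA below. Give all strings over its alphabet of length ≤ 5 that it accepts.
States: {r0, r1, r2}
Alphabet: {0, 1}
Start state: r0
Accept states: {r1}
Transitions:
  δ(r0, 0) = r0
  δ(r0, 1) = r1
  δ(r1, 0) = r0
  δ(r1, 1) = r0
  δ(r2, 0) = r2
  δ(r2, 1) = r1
1, 01, 001, 101, 111, 0001, 0101, 0111, 1001, 1101, 00001, 00101, 00111, 01001, 01101, 10001, 10101, 10111, 11001, 11101, 11111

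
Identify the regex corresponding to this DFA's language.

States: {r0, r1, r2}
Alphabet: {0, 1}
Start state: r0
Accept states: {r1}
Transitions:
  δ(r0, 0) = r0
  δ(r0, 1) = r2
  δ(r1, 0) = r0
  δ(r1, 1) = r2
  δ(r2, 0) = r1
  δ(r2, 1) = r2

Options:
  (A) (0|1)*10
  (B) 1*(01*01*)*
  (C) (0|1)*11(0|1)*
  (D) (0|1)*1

Check each option against the DFA on short strings; one disagreement eliminates an option:
  (A) (0|1)*10: agrees with the DFA on every string of length ≤ 6
  (B) 1*(01*01*)*: on ε the DFA stays in r0 and rejects (r0 ∉ Accept), but the regex matches it → eliminate
  (C) (0|1)*11(0|1)*: on '10' the DFA goes r0 → r2 → r1 and accepts (r1 ∈ Accept), but the regex does not match it → eliminate
  (D) (0|1)*1: on '1' the DFA goes r0 → r2 and rejects (r2 ∉ Accept), but the regex matches it → eliminate
Only (A) is consistent with the DFA.
(A) (0|1)*10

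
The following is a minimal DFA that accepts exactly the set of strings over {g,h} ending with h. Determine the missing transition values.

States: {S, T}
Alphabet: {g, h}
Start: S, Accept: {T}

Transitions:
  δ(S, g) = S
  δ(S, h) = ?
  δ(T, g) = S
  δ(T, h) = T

From the language and accept set, identify what each state tracks — S: last symbol not h; T: last symbol is h.
Each missing δ(q, a) is the state matching the new tracked value after reading a.
δ(S, h) = T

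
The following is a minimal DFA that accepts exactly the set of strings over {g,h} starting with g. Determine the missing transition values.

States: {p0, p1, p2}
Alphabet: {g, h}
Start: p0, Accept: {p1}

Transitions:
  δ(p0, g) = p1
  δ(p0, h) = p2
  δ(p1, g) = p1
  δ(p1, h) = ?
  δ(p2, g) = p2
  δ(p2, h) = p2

From the language and accept set, identify what each state tracks — p0: no input read; p1: started with g; p2: started with h (dead).
Each missing δ(q, a) is the state matching the new tracked value after reading a.
δ(p1, h) = p1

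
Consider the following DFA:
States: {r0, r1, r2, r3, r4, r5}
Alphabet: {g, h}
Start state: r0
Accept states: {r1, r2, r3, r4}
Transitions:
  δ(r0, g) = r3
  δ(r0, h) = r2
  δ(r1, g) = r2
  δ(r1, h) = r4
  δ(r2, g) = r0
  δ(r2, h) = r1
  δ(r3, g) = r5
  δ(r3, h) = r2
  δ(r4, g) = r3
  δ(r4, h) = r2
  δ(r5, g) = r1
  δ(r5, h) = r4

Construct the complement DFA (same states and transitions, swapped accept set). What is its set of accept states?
Complement accept states = All states \ Original accept states
= {r0, r1, r2, r3, r4, r5} \ {r1, r2, r3, r4}
{r0, r5}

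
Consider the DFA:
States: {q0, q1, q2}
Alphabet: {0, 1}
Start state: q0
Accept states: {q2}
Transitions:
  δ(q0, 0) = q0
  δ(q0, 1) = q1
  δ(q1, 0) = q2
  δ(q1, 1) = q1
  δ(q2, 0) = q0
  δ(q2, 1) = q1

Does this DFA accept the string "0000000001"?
Processing string "0000000001":
  q0 --0--> q0
  q0 --0--> q0
  q0 --0--> q0
  q0 --0--> q0
  q0 --0--> q0
  q0 --0--> q0
  q0 --0--> q0
  q0 --0--> q0
  q0 --0--> q0
  q0 --1--> q1
Final state: q1
Accept states: {q2}
No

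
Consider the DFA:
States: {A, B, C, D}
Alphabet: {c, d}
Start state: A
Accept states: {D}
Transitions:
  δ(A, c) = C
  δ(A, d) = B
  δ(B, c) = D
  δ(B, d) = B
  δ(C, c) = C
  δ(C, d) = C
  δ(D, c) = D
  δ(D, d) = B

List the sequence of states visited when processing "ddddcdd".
read 'd': A → B
  read 'd': B → B
  read 'd': B → B
  read 'd': B → B
  read 'c': B → D
  read 'd': D → B
  read 'd': B → B
A -> B -> B -> B -> B -> D -> B -> B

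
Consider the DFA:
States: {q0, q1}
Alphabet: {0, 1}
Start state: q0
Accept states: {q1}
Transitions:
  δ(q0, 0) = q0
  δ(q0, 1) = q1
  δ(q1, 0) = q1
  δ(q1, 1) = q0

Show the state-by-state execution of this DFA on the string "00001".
read '0': q0 → q0
  read '0': q0 → q0
  read '0': q0 → q0
  read '0': q0 → q0
  read '1': q0 → q1
q0 -> q0 -> q0 -> q0 -> q0 -> q1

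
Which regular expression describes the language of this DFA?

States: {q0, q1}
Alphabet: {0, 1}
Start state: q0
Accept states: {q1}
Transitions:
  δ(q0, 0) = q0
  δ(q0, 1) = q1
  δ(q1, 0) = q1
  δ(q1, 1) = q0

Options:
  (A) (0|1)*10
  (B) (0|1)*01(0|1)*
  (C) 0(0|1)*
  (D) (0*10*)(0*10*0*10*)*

Check each option against the DFA on short strings; one disagreement eliminates an option:
  (A) (0|1)*10: on '1' the DFA goes q0 → q1 and accepts (q1 ∈ Accept), but the regex does not match it → eliminate
  (B) (0|1)*01(0|1)*: on '1' the DFA goes q0 → q1 and accepts (q1 ∈ Accept), but the regex does not match it → eliminate
  (C) 0(0|1)*: on '0' the DFA goes q0 → q0 and rejects (q0 ∉ Accept), but the regex matches it → eliminate
  (D) (0*10*)(0*10*0*10*)*: agrees with the DFA on every string of length ≤ 6
Only (D) is consistent with the DFA.
(D) (0*10*)(0*10*0*10*)*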